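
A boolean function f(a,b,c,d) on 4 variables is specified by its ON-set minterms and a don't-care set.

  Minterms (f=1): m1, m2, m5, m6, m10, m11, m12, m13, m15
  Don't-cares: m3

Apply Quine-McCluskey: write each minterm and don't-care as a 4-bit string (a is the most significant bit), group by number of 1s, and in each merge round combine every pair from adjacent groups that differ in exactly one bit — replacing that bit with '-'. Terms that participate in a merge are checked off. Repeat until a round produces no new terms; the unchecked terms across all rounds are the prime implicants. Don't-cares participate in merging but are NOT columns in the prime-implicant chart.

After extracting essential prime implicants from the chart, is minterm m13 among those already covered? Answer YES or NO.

YES

Round 0: 0001✓ 0010✓ 0011✓ 0101✓ 0110✓ 1010✓ 1011✓ 1100✓ 1101✓ 1111✓
Round 1: -010✓ -011✓ -101 0-01 0-10 00-1 001-✓ 1-11 101-✓ 11-1 110-
Round 2: -01-
PIs = {-01-, -101, 0-01, 0-10, 00-1, 1-11, 11-1, 110-}
Coverage chart:
  m1: 0-01,00-1
  m2: -01-,0-10
  m5: -101,0-01
  m6: 0-10 ←essential
  m10: -01- ←essential
  m11: -01-,1-11
  m12: 110- ←essential
  m13: -101,11-1,110-
  m15: 1-11,11-1
Essential: -01-, 0-10, 110-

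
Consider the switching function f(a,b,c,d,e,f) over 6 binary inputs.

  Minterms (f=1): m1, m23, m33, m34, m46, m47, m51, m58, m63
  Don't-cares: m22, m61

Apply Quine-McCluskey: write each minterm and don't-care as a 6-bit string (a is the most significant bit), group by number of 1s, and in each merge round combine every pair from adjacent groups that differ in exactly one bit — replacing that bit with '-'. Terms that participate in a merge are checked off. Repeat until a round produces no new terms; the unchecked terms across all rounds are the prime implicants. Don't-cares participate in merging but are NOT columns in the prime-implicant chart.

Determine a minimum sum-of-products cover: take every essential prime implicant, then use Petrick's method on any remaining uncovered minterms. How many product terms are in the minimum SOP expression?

Round 0: 000001✓ 010110✓ 010111✓ 100001✓ 100010 101110✓ 101111✓ 110011 111010 111101✓ 111111✓
Round 1: -00001 01011- 1-1111 10111- 1111-1
PIs = {-00001, 01011-, 1-1111, 100010, 10111-, 110011, 111010, 1111-1}
Coverage chart:
  m1: -00001 ←essential
  m23: 01011- ←essential
  m33: -00001 ←essential
  m34: 100010 ←essential
  m46: 10111- ←essential
  m47: 1-1111,10111-
  m51: 110011 ←essential
  m58: 111010 ←essential
  m63: 1-1111,1111-1
Essential: -00001, 01011-, 100010, 10111-, 110011, 111010
Petrick residual → 1-1111
Min cover (7 terms): b'c'd'e'f + a'bc'de + acdef + ab'c'd'ef' + ab'cde + abc'd'ef + abcd'ef'

7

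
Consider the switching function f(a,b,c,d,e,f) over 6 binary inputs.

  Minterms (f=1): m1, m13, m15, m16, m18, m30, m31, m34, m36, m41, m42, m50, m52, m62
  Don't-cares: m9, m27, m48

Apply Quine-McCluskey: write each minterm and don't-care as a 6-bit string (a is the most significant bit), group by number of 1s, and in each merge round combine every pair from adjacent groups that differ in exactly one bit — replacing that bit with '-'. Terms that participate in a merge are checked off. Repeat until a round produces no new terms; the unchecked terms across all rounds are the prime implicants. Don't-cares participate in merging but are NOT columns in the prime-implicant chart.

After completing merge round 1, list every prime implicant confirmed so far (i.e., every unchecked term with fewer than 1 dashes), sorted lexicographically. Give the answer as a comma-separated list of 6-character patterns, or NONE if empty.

[col 0] 000001*, 001001*, 001101*, 001111*, 010000*, 010010*, 011011*, 011110*, 011111*, 100010*, 100100*, 101001*, 101010*, 110000*, 110010*, 110100*, 111110*
[col 1] -01001, -10000*, -10010*, -11110, 0-1111, 00-001, 001-01, 0011-1, 0100-0*, 011-11, 01111-, 1-0010, 1-0100, 10-010, 110-00, 1100-0*
[col 2] -100-0
Prime implicants: -01001, -100-0, -11110, 0-1111, 00-001, 001-01, 0011-1, 011-11, 01111-, 1-0010, 1-0100, 10-010, 110-00

NONE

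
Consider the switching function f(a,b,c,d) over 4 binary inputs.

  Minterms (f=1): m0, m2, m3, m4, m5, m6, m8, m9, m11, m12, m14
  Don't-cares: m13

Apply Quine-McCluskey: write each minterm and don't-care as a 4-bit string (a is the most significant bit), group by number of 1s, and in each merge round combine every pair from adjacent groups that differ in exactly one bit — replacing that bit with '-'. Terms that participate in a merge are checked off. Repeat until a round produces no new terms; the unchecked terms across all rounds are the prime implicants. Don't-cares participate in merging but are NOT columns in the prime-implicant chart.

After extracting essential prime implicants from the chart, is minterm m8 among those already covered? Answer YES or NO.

NO

[col 0] 0000*, 0010*, 0011*, 0100*, 0101*, 0110*, 1000*, 1001*, 1011*, 1100*, 1101*, 1110*
[col 1] -000*, -011, -100*, -101*, -110*, 0-00*, 0-10*, 00-0*, 001-, 01-0*, 010-*, 1-00*, 1-01*, 10-1, 100-*, 11-0*, 110-*
[col 2] --00, -1-0, -10-, 0--0, 1-0-
Prime implicants: --00, -011, -1-0, -10-, 0--0, 001-, 1-0-, 10-1
PI chart (minterm → PIs covering it):
  0 | --00,0--0
  2 | 0--0,001-
  3 | -011,001-
  4 | --00,-1-0,-10-,0--0
  5 | -10-  (sole → essential)
  6 | -1-0,0--0
  8 | --00,1-0-
  9 | 1-0-,10-1
  11 | -011,10-1
  12 | --00,-1-0,-10-,1-0-
  14 | -1-0  (sole → essential)
Essential prime implicants: -1-0, -10-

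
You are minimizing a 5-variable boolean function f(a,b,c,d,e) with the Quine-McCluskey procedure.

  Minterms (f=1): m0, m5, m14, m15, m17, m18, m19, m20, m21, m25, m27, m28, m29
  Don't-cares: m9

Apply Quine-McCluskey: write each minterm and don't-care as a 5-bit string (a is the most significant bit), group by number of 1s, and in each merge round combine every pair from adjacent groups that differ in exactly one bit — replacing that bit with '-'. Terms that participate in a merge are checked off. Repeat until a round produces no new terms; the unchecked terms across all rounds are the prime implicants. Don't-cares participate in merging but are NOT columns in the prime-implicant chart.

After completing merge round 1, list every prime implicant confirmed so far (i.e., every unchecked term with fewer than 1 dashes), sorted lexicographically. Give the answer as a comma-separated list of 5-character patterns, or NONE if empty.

00000

Round 0: 00000 00101✓ 01001✓ 01110✓ 01111✓ 10001✓ 10010✓ 10011✓ 10100✓ 10101✓ 11001✓ 11011✓ 11100✓ 11101✓
Round 1: -0101 -1001 0111- 1-001✓ 1-011✓ 1-100✓ 1-101✓ 10-01✓ 100-1✓ 1001- 1010-✓ 11-01✓ 110-1✓ 1110-✓
Round 2: 1--01 1-0-1 1-10-
PIs = {-0101, -1001, 00000, 0111-, 1--01, 1-0-1, 1-10-, 1001-}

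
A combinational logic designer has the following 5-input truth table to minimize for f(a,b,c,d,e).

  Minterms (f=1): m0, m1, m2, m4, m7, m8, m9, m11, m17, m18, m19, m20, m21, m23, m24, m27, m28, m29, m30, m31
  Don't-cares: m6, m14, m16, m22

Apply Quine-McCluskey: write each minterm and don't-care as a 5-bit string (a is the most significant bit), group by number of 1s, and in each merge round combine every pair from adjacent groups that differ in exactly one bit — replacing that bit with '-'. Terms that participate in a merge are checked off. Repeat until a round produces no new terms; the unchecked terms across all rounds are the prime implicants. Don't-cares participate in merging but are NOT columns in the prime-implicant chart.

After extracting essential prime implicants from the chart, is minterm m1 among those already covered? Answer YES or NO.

NO

size-2^0 implicants → 00000(✓)  00001(✓)  00010(✓)  00100(✓)  00110(✓)  00111(✓)  01000(✓)  01001(✓)  01011(✓)  01110(✓)  10000(✓)  10001(✓)  10010(✓)  10011(✓)  10100(✓)  10101(✓)  10110(✓)  10111(✓)  11000(✓)  11011(✓)  11100(✓)  11101(✓)  11110(✓)  11111(✓)
size-2^1 implicants → -0000(✓)  -0001(✓)  -0010(✓)  -0100(✓)  -0110(✓)  -0111(✓)  -1000(✓)  -1011  -1110(✓)  0-000(✓)  0-001(✓)  0-110(✓)  00-00(✓)  00-10(✓)  000-0(✓)  0000-(✓)  001-0(✓)  0011-(✓)  010-1  0100-(✓)  1-000(✓)  1-011(✓)  1-100(✓)  1-101(✓)  1-110(✓)  1-111(✓)  10-00(✓)  10-01(✓)  10-10(✓)  10-11(✓)  100-0(✓)  100-1(✓)  1000-(✓)  1001-(✓)  101-0(✓)  101-1(✓)  1010-(✓)  1011-(✓)  11-00(✓)  11-11(✓)  111-0(✓)  111-1(✓)  1110-(✓)  1111-(✓)
size-2^2 implicants → --000  --110  -0-00(✓)  -0-10(✓)  -00-0(✓)  -000-  -01-0(✓)  -011-  0-00-  00--0(✓)  1--00  1--11  1-1-0(✓)  1-1-1(✓)  1-10-(✓)  1-11-(✓)  10--0(✓)  10--1(✓)  10-0-(✓)  10-1-(✓)  100--(✓)  101--(✓)  111--(✓)
size-2^3 implicants → -0--0  1-1--  10---
Unchecked terms (primes): --000, --110, -0--0, -000-, -011-, -1011, 0-00-, 010-1, 1--00, 1--11, 1-1--, 10---
Minterm coverage:
  m0 ⊆ --000,-0--0,-000-,0-00-
  m1 ⊆ -000-,0-00-
  m2 ⊆ -0--0 [E]
  m4 ⊆ -0--0 [E]
  m7 ⊆ -011- [E]
  m8 ⊆ --000,0-00-
  m9 ⊆ 0-00-,010-1
  m11 ⊆ -1011,010-1
  m17 ⊆ -000-,10---
  m18 ⊆ -0--0,10---
  m19 ⊆ 1--11,10---
  m20 ⊆ -0--0,1--00,1-1--,10---
  m21 ⊆ 1-1--,10---
  m23 ⊆ -011-,1--11,1-1--,10---
  m24 ⊆ --000,1--00
  m27 ⊆ -1011,1--11
  m28 ⊆ 1--00,1-1--
  m29 ⊆ 1-1-- [E]
  m30 ⊆ --110,1-1--
  m31 ⊆ 1--11,1-1--
E = {-0--0, -011-, 1-1--}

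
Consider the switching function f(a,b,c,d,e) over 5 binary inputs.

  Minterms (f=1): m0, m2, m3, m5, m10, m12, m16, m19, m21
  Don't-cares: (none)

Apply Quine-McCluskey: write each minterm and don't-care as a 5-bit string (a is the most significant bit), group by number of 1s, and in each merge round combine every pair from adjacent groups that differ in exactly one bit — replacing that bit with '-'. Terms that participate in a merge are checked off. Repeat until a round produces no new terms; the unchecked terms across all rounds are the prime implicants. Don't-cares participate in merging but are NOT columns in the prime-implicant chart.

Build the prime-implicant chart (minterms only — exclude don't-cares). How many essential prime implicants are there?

Round 0: 00000✓ 00010✓ 00011✓ 00101✓ 01010✓ 01100 10000✓ 10011✓ 10101✓
Round 1: -0000 -0011 -0101 0-010 000-0 0001-
PIs = {-0000, -0011, -0101, 0-010, 000-0, 0001-, 01100}
Coverage chart:
  m0: -0000,000-0
  m2: 0-010,000-0,0001-
  m3: -0011,0001-
  m5: -0101 ←essential
  m10: 0-010 ←essential
  m12: 01100 ←essential
  m16: -0000 ←essential
  m19: -0011 ←essential
  m21: -0101 ←essential
Essential: -0000, -0011, -0101, 0-010, 01100

5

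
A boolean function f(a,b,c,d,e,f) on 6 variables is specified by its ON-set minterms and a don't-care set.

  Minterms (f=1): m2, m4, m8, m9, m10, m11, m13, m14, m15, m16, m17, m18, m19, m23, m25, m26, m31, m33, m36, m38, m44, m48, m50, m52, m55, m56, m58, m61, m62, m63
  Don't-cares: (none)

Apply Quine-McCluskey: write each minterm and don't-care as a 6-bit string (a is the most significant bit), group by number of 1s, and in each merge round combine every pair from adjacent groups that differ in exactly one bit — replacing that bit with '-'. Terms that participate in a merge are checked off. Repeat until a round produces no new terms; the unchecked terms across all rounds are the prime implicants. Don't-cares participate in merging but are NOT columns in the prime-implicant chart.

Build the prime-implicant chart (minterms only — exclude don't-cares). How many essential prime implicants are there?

[col 0] 000010*, 000100*, 001000*, 001001*, 001010*, 001011*, 001101*, 001110*, 001111*, 010000*, 010001*, 010010*, 010011*, 010111*, 011001*, 011010*, 011111*, 100001, 100100*, 100110*, 101100*, 110000*, 110010*, 110100*, 110111*, 111000*, 111010*, 111101*, 111110*, 111111*
[col 1] -00100, -10000*, -10010*, -10111*, -11010*, -11111*, 0-0010*, 0-1001, 0-1010*, 0-1111, 00-010*, 001-01*, 001-10*, 001-11*, 0010-0*, 0010-1*, 00100-*, 00101-*, 0011-1*, 00111-*, 01-001, 01-010*, 01-111*, 010-11, 0100-0*, 0100-1*, 01000-*, 01001-*, 1-0100, 10-100, 1001-0, 11-000*, 11-010*, 11-111*, 110-00, 1100-0*, 111-10, 1110-0*, 1111-1, 11111-
[col 2] -1-010, -1-111, -100-0, 0--010, 001--1, 001-1-, 0010--, 0100--, 11-0-0
Prime implicants: -00100, -1-010, -1-111, -100-0, 0--010, 0-1001, 0-1111, 001--1, 001-1-, 0010--, 01-001, 010-11, 0100--, 1-0100, 10-100, 100001, 1001-0, 11-0-0, 110-00, 111-10, 1111-1, 11111-
PI chart (minterm → PIs covering it):
  2 | 0--010  (sole → essential)
  4 | -00100  (sole → essential)
  8 | 0010--  (sole → essential)
  9 | 0-1001,001--1,0010--
  10 | 0--010,001-1-,0010--
  11 | 001--1,001-1-,0010--
  13 | 001--1  (sole → essential)
  14 | 001-1-  (sole → essential)
  15 | 0-1111,001--1,001-1-
  16 | -100-0,0100--
  17 | 01-001,0100--
  18 | -1-010,-100-0,0--010,0100--
  19 | 010-11,0100--
  23 | -1-111,010-11
  25 | 0-1001,01-001
  26 | -1-010,0--010
  31 | -1-111,0-1111
  33 | 100001  (sole → essential)
  36 | -00100,1-0100,10-100,1001-0
  38 | 1001-0  (sole → essential)
  44 | 10-100  (sole → essential)
  48 | -100-0,11-0-0,110-00
  50 | -1-010,-100-0,11-0-0
  52 | 1-0100,110-00
  55 | -1-111  (sole → essential)
  56 | 11-0-0  (sole → essential)
  58 | -1-010,11-0-0,111-10
  61 | 1111-1  (sole → essential)
  62 | 111-10,11111-
  63 | -1-111,1111-1,11111-
Essential prime implicants: -00100, -1-111, 0--010, 001--1, 001-1-, 0010--, 10-100, 100001, 1001-0, 11-0-0, 1111-1

11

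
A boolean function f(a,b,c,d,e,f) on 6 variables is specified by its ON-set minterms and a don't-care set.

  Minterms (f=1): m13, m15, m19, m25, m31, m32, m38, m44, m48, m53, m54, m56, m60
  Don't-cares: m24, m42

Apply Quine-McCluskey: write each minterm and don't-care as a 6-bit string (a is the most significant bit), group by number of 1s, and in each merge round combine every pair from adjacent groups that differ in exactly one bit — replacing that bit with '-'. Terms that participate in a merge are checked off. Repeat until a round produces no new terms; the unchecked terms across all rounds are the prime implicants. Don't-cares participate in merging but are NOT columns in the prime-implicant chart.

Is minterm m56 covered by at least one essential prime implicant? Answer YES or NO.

NO

[col 0] 001101*, 001111*, 010011, 011000*, 011001*, 011111*, 100000*, 100110*, 101010, 101100*, 110000*, 110101, 110110*, 111000*, 111100*
[col 1] -11000, 0-1111, 0011-1, 01100-, 1-0000, 1-0110, 1-1100, 11-000, 111-00
Prime implicants: -11000, 0-1111, 0011-1, 010011, 01100-, 1-0000, 1-0110, 1-1100, 101010, 11-000, 110101, 111-00
PI chart (minterm → PIs covering it):
  13 | 0011-1  (sole → essential)
  15 | 0-1111,0011-1
  19 | 010011  (sole → essential)
  25 | 01100-  (sole → essential)
  31 | 0-1111  (sole → essential)
  32 | 1-0000  (sole → essential)
  38 | 1-0110  (sole → essential)
  44 | 1-1100  (sole → essential)
  48 | 1-0000,11-000
  53 | 110101  (sole → essential)
  54 | 1-0110  (sole → essential)
  56 | -11000,11-000,111-00
  60 | 1-1100,111-00
Essential prime implicants: 0-1111, 0011-1, 010011, 01100-, 1-0000, 1-0110, 1-1100, 110101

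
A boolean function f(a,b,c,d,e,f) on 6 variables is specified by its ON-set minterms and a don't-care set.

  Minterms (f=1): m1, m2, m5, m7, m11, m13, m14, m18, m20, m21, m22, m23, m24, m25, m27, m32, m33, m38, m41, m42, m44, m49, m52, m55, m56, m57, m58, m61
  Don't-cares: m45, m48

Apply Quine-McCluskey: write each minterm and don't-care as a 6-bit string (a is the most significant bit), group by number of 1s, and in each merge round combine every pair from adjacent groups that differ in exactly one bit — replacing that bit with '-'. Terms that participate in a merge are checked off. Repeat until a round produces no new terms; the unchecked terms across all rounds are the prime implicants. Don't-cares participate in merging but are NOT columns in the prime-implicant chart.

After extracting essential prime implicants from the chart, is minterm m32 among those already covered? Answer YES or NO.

YES

Round 0: 000001✓ 000010✓ 000101✓ 000111✓ 001011✓ 001101✓ 001110 010010✓ 010100✓ 010101✓ 010110✓ 010111✓ 011000✓ 011001✓ 011011✓ 100000✓ 100001✓ 100110 101001✓ 101010✓ 101100✓ 101101✓ 110000✓ 110001✓ 110100✓ 110111✓ 111000✓ 111001✓ 111010✓ 111101✓
Round 1: -00001 -01101 -10100 -10111 -11000✓ -11001✓ 0-0010 0-0101✓ 0-0111✓ 0-1011 00-101 000-01 0001-1✓ 010-10 0101-0✓ 0101-1✓ 01010-✓ 01011-✓ 0110-1 01100-✓ 1-0000✓ 1-0001✓ 1-1001✓ 1-1010 1-1101✓ 10-001✓ 10000-✓ 101-01✓ 10110- 11-000✓ 11-001✓ 110-00 11000-✓ 111-01✓ 1110-0 11100-✓
Round 2: -1100- 0-01-1 0101-- 1--001 1-000- 1-1-01 11-00-
PIs = {-00001, -01101, -10100, -10111, -1100-, 0-0010, 0-01-1, 0-1011, 00-101, 000-01, 001110, 010-10, 0101--, 0110-1, 1--001, 1-000-, 1-1-01, 1-1010, 100110, 10110-, 11-00-, 110-00, 1110-0}
Coverage chart:
  m1: -00001,000-01
  m2: 0-0010 ←essential
  m5: 0-01-1,00-101,000-01
  m7: 0-01-1 ←essential
  m11: 0-1011 ←essential
  m13: -01101,00-101
  m14: 001110 ←essential
  m18: 0-0010,010-10
  m20: -10100,0101--
  m21: 0-01-1,0101--
  m22: 010-10,0101--
  m23: -10111,0-01-1,0101--
  m24: -1100- ←essential
  m25: -1100-,0110-1
  m27: 0-1011,0110-1
  m32: 1-000- ←essential
  m33: -00001,1--001,1-000-
  m38: 100110 ←essential
  m41: 1--001,1-1-01
  m42: 1-1010 ←essential
  m44: 10110- ←essential
  m49: 1--001,1-000-,11-00-
  m52: -10100,110-00
  m55: -10111 ←essential
  m56: -1100-,11-00-,1110-0
  m57: -1100-,1--001,1-1-01,11-00-
  m58: 1-1010,1110-0
  m61: 1-1-01 ←essential
Essential: -10111, -1100-, 0-0010, 0-01-1, 0-1011, 001110, 1-000-, 1-1-01, 1-1010, 100110, 10110-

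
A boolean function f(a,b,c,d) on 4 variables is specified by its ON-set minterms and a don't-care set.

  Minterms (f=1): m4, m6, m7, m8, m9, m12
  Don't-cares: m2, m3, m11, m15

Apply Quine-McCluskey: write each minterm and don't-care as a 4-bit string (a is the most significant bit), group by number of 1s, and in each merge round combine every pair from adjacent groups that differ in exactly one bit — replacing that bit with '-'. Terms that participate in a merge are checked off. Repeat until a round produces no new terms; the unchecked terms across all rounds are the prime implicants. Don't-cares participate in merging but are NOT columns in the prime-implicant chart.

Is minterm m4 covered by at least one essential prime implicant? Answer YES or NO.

NO

size-2^0 implicants → 0010(✓)  0011(✓)  0100(✓)  0110(✓)  0111(✓)  1000(✓)  1001(✓)  1011(✓)  1100(✓)  1111(✓)
size-2^1 implicants → -011(✓)  -100  -111(✓)  0-10(✓)  0-11(✓)  001-(✓)  01-0  011-(✓)  1-00  1-11(✓)  10-1  100-
size-2^2 implicants → --11  0-1-
Unchecked terms (primes): --11, -100, 0-1-, 01-0, 1-00, 10-1, 100-
Minterm coverage:
  m4 ⊆ -100,01-0
  m6 ⊆ 0-1-,01-0
  m7 ⊆ --11,0-1-
  m8 ⊆ 1-00,100-
  m9 ⊆ 10-1,100-
  m12 ⊆ -100,1-00
(no essential prime implicants)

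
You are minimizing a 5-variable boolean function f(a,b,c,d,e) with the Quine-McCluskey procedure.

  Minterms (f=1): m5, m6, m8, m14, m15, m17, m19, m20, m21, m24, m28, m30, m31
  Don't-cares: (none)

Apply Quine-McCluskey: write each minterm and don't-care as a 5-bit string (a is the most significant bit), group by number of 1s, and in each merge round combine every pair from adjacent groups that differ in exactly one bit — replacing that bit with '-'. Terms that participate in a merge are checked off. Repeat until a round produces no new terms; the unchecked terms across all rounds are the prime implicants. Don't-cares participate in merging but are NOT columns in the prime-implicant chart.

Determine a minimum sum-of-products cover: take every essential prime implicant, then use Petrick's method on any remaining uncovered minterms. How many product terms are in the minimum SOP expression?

size-2^0 implicants → 00101(✓)  00110(✓)  01000(✓)  01110(✓)  01111(✓)  10001(✓)  10011(✓)  10100(✓)  10101(✓)  11000(✓)  11100(✓)  11110(✓)  11111(✓)
size-2^1 implicants → -0101  -1000  -1110(✓)  -1111(✓)  0-110  0111-(✓)  1-100  10-01  100-1  1010-  11-00  111-0  1111-(✓)
size-2^2 implicants → -111-
Unchecked terms (primes): -0101, -1000, -111-, 0-110, 1-100, 10-01, 100-1, 1010-, 11-00, 111-0
Minterm coverage:
  m5 ⊆ -0101 [E]
  m6 ⊆ 0-110 [E]
  m8 ⊆ -1000 [E]
  m14 ⊆ -111-,0-110
  m15 ⊆ -111- [E]
  m17 ⊆ 10-01,100-1
  m19 ⊆ 100-1 [E]
  m20 ⊆ 1-100,1010-
  m21 ⊆ -0101,10-01,1010-
  m24 ⊆ -1000,11-00
  m28 ⊆ 1-100,11-00,111-0
  m30 ⊆ -111-,111-0
  m31 ⊆ -111- [E]
E = {-0101, -1000, -111-, 0-110, 100-1}
Petrick residual → 1-100
Cover = b'cd'e + bc'd'e' + bcd + a'cde' + acd'e' + ab'c'e  |cover|=6

6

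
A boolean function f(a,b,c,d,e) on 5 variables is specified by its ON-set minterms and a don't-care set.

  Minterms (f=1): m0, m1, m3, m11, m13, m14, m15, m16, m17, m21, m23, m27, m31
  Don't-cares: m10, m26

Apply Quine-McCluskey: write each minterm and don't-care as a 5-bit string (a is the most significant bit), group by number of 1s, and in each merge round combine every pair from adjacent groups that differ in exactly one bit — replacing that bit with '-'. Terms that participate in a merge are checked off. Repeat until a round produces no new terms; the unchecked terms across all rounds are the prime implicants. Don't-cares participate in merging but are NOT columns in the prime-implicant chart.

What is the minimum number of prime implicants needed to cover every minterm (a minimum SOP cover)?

Round 0: 00000✓ 00001✓ 00011✓ 01010✓ 01011✓ 01101✓ 01110✓ 01111✓ 10000✓ 10001✓ 10101✓ 10111✓ 11010✓ 11011✓ 11111✓
Round 1: -0000✓ -0001✓ -1010✓ -1011✓ -1111✓ 0-011 000-1 0000-✓ 01-10✓ 01-11✓ 0101-✓ 011-1 0111-✓ 1-111 10-01 1000-✓ 101-1 11-11✓ 1101-✓
Round 2: -000- -1-11 -101- 01-1-
PIs = {-000-, -1-11, -101-, 0-011, 000-1, 01-1-, 011-1, 1-111, 10-01, 101-1}
Coverage chart:
  m0: -000- ←essential
  m1: -000-,000-1
  m3: 0-011,000-1
  m11: -1-11,-101-,0-011,01-1-
  m13: 011-1 ←essential
  m14: 01-1- ←essential
  m15: -1-11,01-1-,011-1
  m16: -000- ←essential
  m17: -000-,10-01
  m21: 10-01,101-1
  m23: 1-111,101-1
  m27: -1-11,-101-
  m31: -1-11,1-111
Essential: -000-, 01-1-, 011-1
Petrick residual → -1-11, 0-011, 101-1
Min cover (6 terms): b'c'd' + bde + a'c'de + a'bd + a'bce + ab'ce

6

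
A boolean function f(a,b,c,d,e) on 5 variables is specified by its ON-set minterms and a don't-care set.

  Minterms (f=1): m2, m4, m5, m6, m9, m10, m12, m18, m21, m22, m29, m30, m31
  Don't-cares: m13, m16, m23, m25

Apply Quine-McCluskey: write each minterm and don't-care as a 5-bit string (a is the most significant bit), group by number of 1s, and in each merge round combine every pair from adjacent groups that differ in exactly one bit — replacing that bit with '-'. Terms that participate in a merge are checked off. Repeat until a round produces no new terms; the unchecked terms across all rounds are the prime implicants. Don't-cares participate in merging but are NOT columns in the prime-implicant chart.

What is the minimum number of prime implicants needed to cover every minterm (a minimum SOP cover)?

Round 0: 00010✓ 00100✓ 00101✓ 00110✓ 01001✓ 01010✓ 01100✓ 01101✓ 10000✓ 10010✓ 10101✓ 10110✓ 10111✓ 11001✓ 11101✓ 11110✓ 11111✓
Round 1: -0010✓ -0101✓ -0110✓ -1001✓ -1101✓ 0-010 0-100✓ 0-101✓ 00-10✓ 001-0 0010-✓ 01-01✓ 0110-✓ 1-101✓ 1-110✓ 1-111✓ 10-10✓ 100-0 101-1✓ 1011-✓ 11-01✓ 111-1✓ 1111-✓
Round 2: --101 -0-10 -1-01 0-10- 1-1-1 1-11-
PIs = {--101, -0-10, -1-01, 0-010, 0-10-, 001-0, 1-1-1, 1-11-, 100-0}
Coverage chart:
  m2: -0-10,0-010
  m4: 0-10-,001-0
  m5: --101,0-10-
  m6: -0-10,001-0
  m9: -1-01 ←essential
  m10: 0-010 ←essential
  m12: 0-10- ←essential
  m18: -0-10,100-0
  m21: --101,1-1-1
  m22: -0-10,1-11-
  m29: --101,-1-01,1-1-1
  m30: 1-11- ←essential
  m31: 1-1-1,1-11-
Essential: -1-01, 0-010, 0-10-, 1-11-
Petrick residual → --101, -0-10
Min cover (6 terms): cd'e + b'de' + bd'e + a'c'de' + a'cd' + acd

6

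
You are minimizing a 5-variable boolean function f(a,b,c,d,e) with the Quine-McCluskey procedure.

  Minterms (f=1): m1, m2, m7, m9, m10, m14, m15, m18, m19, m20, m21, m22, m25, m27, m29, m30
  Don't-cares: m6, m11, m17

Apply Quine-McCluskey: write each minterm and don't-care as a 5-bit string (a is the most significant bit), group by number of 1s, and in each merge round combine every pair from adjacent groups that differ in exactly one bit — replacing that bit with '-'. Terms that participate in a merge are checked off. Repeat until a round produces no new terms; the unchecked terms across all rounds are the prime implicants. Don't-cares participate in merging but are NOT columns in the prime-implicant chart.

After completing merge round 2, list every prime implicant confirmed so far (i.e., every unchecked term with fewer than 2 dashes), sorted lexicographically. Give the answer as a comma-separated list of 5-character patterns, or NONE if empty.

1001-, 101-0, 1010-

[col 0] 00001*, 00010*, 00110*, 00111*, 01001*, 01010*, 01011*, 01110*, 01111*, 10001*, 10010*, 10011*, 10100*, 10101*, 10110*, 11001*, 11011*, 11101*, 11110*
[col 1] -0001*, -0010*, -0110*, -1001*, -1011*, -1110*, 0-001*, 0-010*, 0-110*, 0-111*, 00-10*, 0011-*, 01-10*, 01-11*, 010-1*, 0101-*, 0111-*, 1-001*, 1-011*, 1-101*, 1-110*, 10-01*, 10-10*, 100-1*, 1001-, 101-0, 1010-, 11-01*, 110-1*
[col 2] --001, --110, -0-10, -10-1, 0--10, 0-11-, 01-1-, 1--01, 1-0-1
Prime implicants: --001, --110, -0-10, -10-1, 0--10, 0-11-, 01-1-, 1--01, 1-0-1, 1001-, 101-0, 1010-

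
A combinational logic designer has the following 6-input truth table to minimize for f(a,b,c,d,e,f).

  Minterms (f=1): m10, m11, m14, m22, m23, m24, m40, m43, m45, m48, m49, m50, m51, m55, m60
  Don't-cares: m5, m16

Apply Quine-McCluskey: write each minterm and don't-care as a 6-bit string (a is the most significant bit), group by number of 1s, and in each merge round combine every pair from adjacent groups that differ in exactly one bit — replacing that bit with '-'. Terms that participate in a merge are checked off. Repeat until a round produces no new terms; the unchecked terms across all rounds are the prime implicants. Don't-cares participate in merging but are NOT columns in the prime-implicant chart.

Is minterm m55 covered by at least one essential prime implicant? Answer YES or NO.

size-2^0 implicants → 000101  001010(✓)  001011(✓)  001110(✓)  010000(✓)  010110(✓)  010111(✓)  011000(✓)  101000  101011(✓)  101101  110000(✓)  110001(✓)  110010(✓)  110011(✓)  110111(✓)  111100
size-2^1 implicants → -01011  -10000  -10111  001-10  00101-  01-000  01011-  110-11  1100-0(✓)  1100-1(✓)  11000-(✓)  11001-(✓)
size-2^2 implicants → 1100--
Unchecked terms (primes): -01011, -10000, -10111, 000101, 001-10, 00101-, 01-000, 01011-, 101000, 101101, 110-11, 1100--, 111100
Minterm coverage:
  m10 ⊆ 001-10,00101-
  m11 ⊆ -01011,00101-
  m14 ⊆ 001-10 [E]
  m22 ⊆ 01011- [E]
  m23 ⊆ -10111,01011-
  m24 ⊆ 01-000 [E]
  m40 ⊆ 101000 [E]
  m43 ⊆ -01011 [E]
  m45 ⊆ 101101 [E]
  m48 ⊆ -10000,1100--
  m49 ⊆ 1100-- [E]
  m50 ⊆ 1100-- [E]
  m51 ⊆ 110-11,1100--
  m55 ⊆ -10111,110-11
  m60 ⊆ 111100 [E]
E = {-01011, 001-10, 01-000, 01011-, 101000, 101101, 1100--, 111100}

NO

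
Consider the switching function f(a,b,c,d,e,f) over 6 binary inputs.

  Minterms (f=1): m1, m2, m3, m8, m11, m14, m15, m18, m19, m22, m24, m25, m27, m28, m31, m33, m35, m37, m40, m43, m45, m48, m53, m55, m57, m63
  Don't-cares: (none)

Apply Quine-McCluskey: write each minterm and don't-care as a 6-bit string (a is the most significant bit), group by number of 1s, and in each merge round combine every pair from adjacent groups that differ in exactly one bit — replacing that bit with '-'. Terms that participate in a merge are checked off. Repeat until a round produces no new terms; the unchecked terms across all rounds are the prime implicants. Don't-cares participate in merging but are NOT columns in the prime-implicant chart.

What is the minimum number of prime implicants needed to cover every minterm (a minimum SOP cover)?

13

[col 0] 000001*, 000010*, 000011*, 001000*, 001011*, 001110*, 001111*, 010010*, 010011*, 010110*, 011000*, 011001*, 011011*, 011100*, 011111*, 100001*, 100011*, 100101*, 101000*, 101011*, 101101*, 110000, 110101*, 110111*, 111001*, 111111*
[col 1] -00001*, -00011*, -01000, -01011*, -11001, -11111, 0-0010*, 0-0011*, 0-1000, 0-1011*, 0-1111*, 00-011*, 0000-1*, 00001-*, 001-11*, 00111-, 01-011*, 010-10, 01001-*, 011-00, 011-11*, 0110-1, 01100-, 1-0101, 10-011*, 10-101, 100-01, 1000-1*, 11-111, 1101-1
[col 2] -0-011, -000-1, 0--011, 0-001-, 0-1-11
Prime implicants: -0-011, -000-1, -01000, -11001, -11111, 0--011, 0-001-, 0-1-11, 0-1000, 00111-, 010-10, 011-00, 0110-1, 01100-, 1-0101, 10-101, 100-01, 11-111, 110000, 1101-1
PI chart (minterm → PIs covering it):
  1 | -000-1  (sole → essential)
  2 | 0-001-  (sole → essential)
  3 | -0-011,-000-1,0--011,0-001-
  8 | -01000,0-1000
  11 | -0-011,0--011,0-1-11
  14 | 00111-  (sole → essential)
  15 | 0-1-11,00111-
  18 | 0-001-,010-10
  19 | 0--011,0-001-
  22 | 010-10  (sole → essential)
  24 | 0-1000,011-00,01100-
  25 | -11001,0110-1,01100-
  27 | 0--011,0-1-11,0110-1
  28 | 011-00  (sole → essential)
  31 | -11111,0-1-11
  33 | -000-1,100-01
  35 | -0-011,-000-1
  37 | 1-0101,10-101,100-01
  40 | -01000  (sole → essential)
  43 | -0-011  (sole → essential)
  45 | 10-101  (sole → essential)
  48 | 110000  (sole → essential)
  53 | 1-0101,1101-1
  55 | 11-111,1101-1
  57 | -11001  (sole → essential)
  63 | -11111,11-111
Essential prime implicants: -0-011, -000-1, -01000, -11001, 0-001-, 00111-, 010-10, 011-00, 10-101, 110000
Petrick residual → -11111, 0--011, 1101-1
Minimum SOP uses 13 PIs: b'd'ef + b'c'd'f + b'cd'e'f' + bcd'e'f + bcdef + a'd'ef + a'c'd'e + a'b'cde + a'bc'ef' + a'bce'f' + ab'de'f + abc'd'e'f' + abc'df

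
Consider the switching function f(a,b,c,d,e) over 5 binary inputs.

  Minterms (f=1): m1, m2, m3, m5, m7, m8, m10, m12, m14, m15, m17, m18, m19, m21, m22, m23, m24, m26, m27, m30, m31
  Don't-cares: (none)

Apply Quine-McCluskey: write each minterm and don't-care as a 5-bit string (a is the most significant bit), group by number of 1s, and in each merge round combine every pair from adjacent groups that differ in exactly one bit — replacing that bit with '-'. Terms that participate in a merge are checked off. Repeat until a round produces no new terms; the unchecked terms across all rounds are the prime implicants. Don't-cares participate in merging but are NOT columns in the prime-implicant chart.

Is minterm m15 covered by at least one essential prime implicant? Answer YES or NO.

NO

size-2^0 implicants → 00001(✓)  00010(✓)  00011(✓)  00101(✓)  00111(✓)  01000(✓)  01010(✓)  01100(✓)  01110(✓)  01111(✓)  10001(✓)  10010(✓)  10011(✓)  10101(✓)  10110(✓)  10111(✓)  11000(✓)  11010(✓)  11011(✓)  11110(✓)  11111(✓)
size-2^1 implicants → -0001(✓)  -0010(✓)  -0011(✓)  -0101(✓)  -0111(✓)  -1000(✓)  -1010(✓)  -1110(✓)  -1111(✓)  0-010(✓)  0-111(✓)  00-01(✓)  00-11(✓)  000-1(✓)  0001-(✓)  001-1(✓)  01-00(✓)  01-10(✓)  010-0(✓)  011-0(✓)  0111-(✓)  1-010(✓)  1-011(✓)  1-110(✓)  1-111(✓)  10-01(✓)  10-10(✓)  10-11(✓)  100-1(✓)  1001-(✓)  101-1(✓)  1011-(✓)  11-10(✓)  11-11(✓)  110-0(✓)  1101-(✓)  1111-(✓)
size-2^2 implicants → --010  --111  -0-01(✓)  -0-11(✓)  -00-1(✓)  -001-  -01-1(✓)  -1-10  -10-0  -111-  00--1(✓)  01--0  1--10(✓)  1--11(✓)  1-01-(✓)  1-11-(✓)  10--1(✓)  10-1-(✓)  11-1-(✓)
size-2^3 implicants → -0--1  1--1-
Unchecked terms (primes): --010, --111, -0--1, -001-, -1-10, -10-0, -111-, 01--0, 1--1-
Minterm coverage:
  m1 ⊆ -0--1 [E]
  m2 ⊆ --010,-001-
  m3 ⊆ -0--1,-001-
  m5 ⊆ -0--1 [E]
  m7 ⊆ --111,-0--1
  m8 ⊆ -10-0,01--0
  m10 ⊆ --010,-1-10,-10-0,01--0
  m12 ⊆ 01--0 [E]
  m14 ⊆ -1-10,-111-,01--0
  m15 ⊆ --111,-111-
  m17 ⊆ -0--1 [E]
  m18 ⊆ --010,-001-,1--1-
  m19 ⊆ -0--1,-001-,1--1-
  m21 ⊆ -0--1 [E]
  m22 ⊆ 1--1- [E]
  m23 ⊆ --111,-0--1,1--1-
  m24 ⊆ -10-0 [E]
  m26 ⊆ --010,-1-10,-10-0,1--1-
  m27 ⊆ 1--1- [E]
  m30 ⊆ -1-10,-111-,1--1-
  m31 ⊆ --111,-111-,1--1-
E = {-0--1, -10-0, 01--0, 1--1-}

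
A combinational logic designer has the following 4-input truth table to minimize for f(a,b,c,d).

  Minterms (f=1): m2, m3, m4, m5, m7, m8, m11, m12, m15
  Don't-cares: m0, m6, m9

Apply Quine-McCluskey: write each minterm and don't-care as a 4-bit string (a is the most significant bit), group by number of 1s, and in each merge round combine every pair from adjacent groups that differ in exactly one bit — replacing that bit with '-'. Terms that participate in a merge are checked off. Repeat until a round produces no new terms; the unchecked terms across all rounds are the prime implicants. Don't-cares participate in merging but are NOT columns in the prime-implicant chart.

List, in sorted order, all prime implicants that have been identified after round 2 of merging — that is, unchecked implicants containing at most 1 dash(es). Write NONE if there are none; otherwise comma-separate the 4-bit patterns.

size-2^0 implicants → 0000(✓)  0010(✓)  0011(✓)  0100(✓)  0101(✓)  0110(✓)  0111(✓)  1000(✓)  1001(✓)  1011(✓)  1100(✓)  1111(✓)
size-2^1 implicants → -000(✓)  -011(✓)  -100(✓)  -111(✓)  0-00(✓)  0-10(✓)  0-11(✓)  00-0(✓)  001-(✓)  01-0(✓)  01-1(✓)  010-(✓)  011-(✓)  1-00(✓)  1-11(✓)  10-1  100-
size-2^2 implicants → --00  --11  0--0  0-1-  01--
Unchecked terms (primes): --00, --11, 0--0, 0-1-, 01--, 10-1, 100-

10-1, 100-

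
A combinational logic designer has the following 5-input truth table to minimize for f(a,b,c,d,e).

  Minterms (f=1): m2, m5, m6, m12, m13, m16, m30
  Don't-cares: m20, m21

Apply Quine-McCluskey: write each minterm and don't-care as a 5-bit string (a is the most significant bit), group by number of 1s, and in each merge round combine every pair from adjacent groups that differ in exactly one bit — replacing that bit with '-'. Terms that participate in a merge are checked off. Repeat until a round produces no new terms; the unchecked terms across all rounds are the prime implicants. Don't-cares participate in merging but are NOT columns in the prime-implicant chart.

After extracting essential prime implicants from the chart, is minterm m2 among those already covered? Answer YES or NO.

YES

[col 0] 00010*, 00101*, 00110*, 01100*, 01101*, 10000*, 10100*, 10101*, 11110
[col 1] -0101, 0-101, 00-10, 0110-, 10-00, 1010-
Prime implicants: -0101, 0-101, 00-10, 0110-, 10-00, 1010-, 11110
PI chart (minterm → PIs covering it):
  2 | 00-10  (sole → essential)
  5 | -0101,0-101
  6 | 00-10  (sole → essential)
  12 | 0110-  (sole → essential)
  13 | 0-101,0110-
  16 | 10-00  (sole → essential)
  30 | 11110  (sole → essential)
Essential prime implicants: 00-10, 0110-, 10-00, 11110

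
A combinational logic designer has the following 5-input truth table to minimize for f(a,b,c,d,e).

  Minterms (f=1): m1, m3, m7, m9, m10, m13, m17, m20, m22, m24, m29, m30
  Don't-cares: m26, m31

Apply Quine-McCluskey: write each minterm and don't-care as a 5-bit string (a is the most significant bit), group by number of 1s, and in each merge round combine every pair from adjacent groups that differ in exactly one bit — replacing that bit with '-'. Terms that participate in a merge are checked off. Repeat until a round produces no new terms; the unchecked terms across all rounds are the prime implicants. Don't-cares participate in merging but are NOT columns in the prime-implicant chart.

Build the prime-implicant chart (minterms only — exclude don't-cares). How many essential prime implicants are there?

size-2^0 implicants → 00001(✓)  00011(✓)  00111(✓)  01001(✓)  01010(✓)  01101(✓)  10001(✓)  10100(✓)  10110(✓)  11000(✓)  11010(✓)  11101(✓)  11110(✓)  11111(✓)
size-2^1 implicants → -0001  -1010  -1101  0-001  00-11  000-1  01-01  1-110  101-0  11-10  110-0  111-1  1111-
Unchecked terms (primes): -0001, -1010, -1101, 0-001, 00-11, 000-1, 01-01, 1-110, 101-0, 11-10, 110-0, 111-1, 1111-
Minterm coverage:
  m1 ⊆ -0001,0-001,000-1
  m3 ⊆ 00-11,000-1
  m7 ⊆ 00-11 [E]
  m9 ⊆ 0-001,01-01
  m10 ⊆ -1010 [E]
  m13 ⊆ -1101,01-01
  m17 ⊆ -0001 [E]
  m20 ⊆ 101-0 [E]
  m22 ⊆ 1-110,101-0
  m24 ⊆ 110-0 [E]
  m29 ⊆ -1101,111-1
  m30 ⊆ 1-110,11-10,1111-
E = {-0001, -1010, 00-11, 101-0, 110-0}

5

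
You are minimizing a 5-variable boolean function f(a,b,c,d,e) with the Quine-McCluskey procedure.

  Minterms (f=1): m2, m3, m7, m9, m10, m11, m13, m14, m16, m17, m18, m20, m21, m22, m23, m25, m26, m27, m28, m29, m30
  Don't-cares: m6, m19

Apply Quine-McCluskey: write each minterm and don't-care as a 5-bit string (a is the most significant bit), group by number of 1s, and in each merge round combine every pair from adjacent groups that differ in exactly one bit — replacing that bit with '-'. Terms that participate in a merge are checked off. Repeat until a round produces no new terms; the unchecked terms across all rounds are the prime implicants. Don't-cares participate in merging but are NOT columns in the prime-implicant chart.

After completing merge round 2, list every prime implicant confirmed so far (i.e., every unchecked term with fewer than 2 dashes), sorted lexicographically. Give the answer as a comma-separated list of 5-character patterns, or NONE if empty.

NONE

size-2^0 implicants → 00010(✓)  00011(✓)  00110(✓)  00111(✓)  01001(✓)  01010(✓)  01011(✓)  01101(✓)  01110(✓)  10000(✓)  10001(✓)  10010(✓)  10011(✓)  10100(✓)  10101(✓)  10110(✓)  10111(✓)  11001(✓)  11010(✓)  11011(✓)  11100(✓)  11101(✓)  11110(✓)
size-2^1 implicants → -0010(✓)  -0011(✓)  -0110(✓)  -0111(✓)  -1001(✓)  -1010(✓)  -1011(✓)  -1101(✓)  -1110(✓)  0-010(✓)  0-011(✓)  0-110(✓)  00-10(✓)  00-11(✓)  0001-(✓)  0011-(✓)  01-01(✓)  01-10(✓)  010-1(✓)  0101-(✓)  1-001(✓)  1-010(✓)  1-011(✓)  1-100(✓)  1-101(✓)  1-110(✓)  10-00(✓)  10-01(✓)  10-10(✓)  10-11(✓)  100-0(✓)  100-1(✓)  1000-(✓)  1001-(✓)  101-0(✓)  101-1(✓)  1010-(✓)  1011-(✓)  11-01(✓)  11-10(✓)  110-1(✓)  1101-(✓)  111-0(✓)  1110-(✓)
size-2^2 implicants → --010(✓)  --011(✓)  --110(✓)  -0-10(✓)  -0-11(✓)  -001-(✓)  -011-(✓)  -1-01  -1-10(✓)  -10-1  -101-(✓)  0--10(✓)  0-01-(✓)  00-1-(✓)  1--01  1--10(✓)  1-0-1  1-01-(✓)  1-1-0  1-10-  10--0(✓)  10--1(✓)  10-0-(✓)  10-1-(✓)  100--(✓)  101--(✓)
size-2^3 implicants → ---10  --01-  -0-1-  10---
Unchecked terms (primes): ---10, --01-, -0-1-, -1-01, -10-1, 1--01, 1-0-1, 1-1-0, 1-10-, 10---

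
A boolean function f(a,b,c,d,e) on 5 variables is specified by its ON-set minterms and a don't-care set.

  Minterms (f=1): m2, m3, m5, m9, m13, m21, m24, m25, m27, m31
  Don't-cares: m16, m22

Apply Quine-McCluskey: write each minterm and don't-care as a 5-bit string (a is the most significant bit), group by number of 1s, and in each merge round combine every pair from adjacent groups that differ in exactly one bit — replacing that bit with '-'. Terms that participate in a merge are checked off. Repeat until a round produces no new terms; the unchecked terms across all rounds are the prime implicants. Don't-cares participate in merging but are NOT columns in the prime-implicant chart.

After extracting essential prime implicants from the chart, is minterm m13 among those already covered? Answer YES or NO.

NO

size-2^0 implicants → 00010(✓)  00011(✓)  00101(✓)  01001(✓)  01101(✓)  10000(✓)  10101(✓)  10110  11000(✓)  11001(✓)  11011(✓)  11111(✓)
size-2^1 implicants → -0101  -1001  0-101  0001-  01-01  1-000  11-11  110-1  1100-
Unchecked terms (primes): -0101, -1001, 0-101, 0001-, 01-01, 1-000, 10110, 11-11, 110-1, 1100-
Minterm coverage:
  m2 ⊆ 0001- [E]
  m3 ⊆ 0001- [E]
  m5 ⊆ -0101,0-101
  m9 ⊆ -1001,01-01
  m13 ⊆ 0-101,01-01
  m21 ⊆ -0101 [E]
  m24 ⊆ 1-000,1100-
  m25 ⊆ -1001,110-1,1100-
  m27 ⊆ 11-11,110-1
  m31 ⊆ 11-11 [E]
E = {-0101, 0001-, 11-11}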